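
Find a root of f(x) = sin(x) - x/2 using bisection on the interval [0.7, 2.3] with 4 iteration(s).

f(x) = sin(x) - x/2
Initial interval: [0.7, 2.3]

Iteration 1:
  c_1 = (0.700000 + 2.300000)/2 = 1.500000
  f(c_1) = f(1.500000) = 0.247495
  f(a) × f(c) ≥ 0, new interval: [1.500000, 2.300000]
Iteration 2:
  c_2 = (1.500000 + 2.300000)/2 = 1.900000
  f(c_2) = f(1.900000) = -0.003700
  f(a) × f(c) < 0, new interval: [1.500000, 1.900000]
Iteration 3:
  c_3 = (1.500000 + 1.900000)/2 = 1.700000
  f(c_3) = f(1.700000) = 0.141665
  f(a) × f(c) ≥ 0, new interval: [1.700000, 1.900000]
Iteration 4:
  c_4 = (1.700000 + 1.900000)/2 = 1.800000
  f(c_4) = f(1.800000) = 0.073848
  f(a) × f(c) ≥ 0, new interval: [1.800000, 1.900000]

After 4 iteration(s), the approximation is c_4 = 1.800000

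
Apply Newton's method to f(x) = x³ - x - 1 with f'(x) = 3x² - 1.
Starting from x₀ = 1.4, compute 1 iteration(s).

f(x) = x³ - x - 1
f'(x) = 3x² - 1
x₀ = 1.4

Newton-Raphson formula: x_{n+1} = x_n - f(x_n)/f'(x_n)

Iteration 1:
  f(1.400000) = 0.344000
  f'(1.400000) = 4.880000
  x_1 = 1.400000 - 0.344000/4.880000 = 1.329508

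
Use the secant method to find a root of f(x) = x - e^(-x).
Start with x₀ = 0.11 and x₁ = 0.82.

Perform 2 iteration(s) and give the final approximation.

f(x) = x - e^(-x)
x₀ = 0.11, x₁ = 0.82

Secant formula: x_{n+1} = x_n - f(x_n)(x_n - x_{n-1})/(f(x_n) - f(x_{n-1}))

Iteration 1:
  f(0.110000) = -0.785834
  f(0.820000) = 0.379568
  x_2 = 0.820000 - 0.379568×(0.820000 - 0.110000)/(0.379568 - (-0.785834))
       = 0.588755
Iteration 2:
  f(0.820000) = 0.379568
  f(0.588755) = 0.033737
  x_3 = 0.588755 - 0.033737×(0.588755 - 0.820000)/(0.033737 - 0.379568)
       = 0.566196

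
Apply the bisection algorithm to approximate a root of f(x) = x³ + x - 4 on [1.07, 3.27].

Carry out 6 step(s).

f(x) = x³ + x - 4
Initial interval: [1.07, 3.27]

Iteration 1:
  c_1 = (1.070000 + 3.270000)/2 = 2.170000
  f(c_1) = f(2.170000) = 8.388313
  f(a) × f(c) < 0, new interval: [1.070000, 2.170000]
Iteration 2:
  c_2 = (1.070000 + 2.170000)/2 = 1.620000
  f(c_2) = f(1.620000) = 1.871528
  f(a) × f(c) < 0, new interval: [1.070000, 1.620000]
Iteration 3:
  c_3 = (1.070000 + 1.620000)/2 = 1.345000
  f(c_3) = f(1.345000) = -0.221861
  f(a) × f(c) ≥ 0, new interval: [1.345000, 1.620000]
Iteration 4:
  c_4 = (1.345000 + 1.620000)/2 = 1.482500
  f(c_4) = f(1.482500) = 0.740748
  f(a) × f(c) < 0, new interval: [1.345000, 1.482500]
Iteration 5:
  c_5 = (1.345000 + 1.482500)/2 = 1.413750
  f(c_5) = f(1.413750) = 0.239397
  f(a) × f(c) < 0, new interval: [1.345000, 1.413750]
Iteration 6:
  c_6 = (1.345000 + 1.413750)/2 = 1.379375
  f(c_6) = f(1.379375) = 0.003878
  f(a) × f(c) < 0, new interval: [1.345000, 1.379375]

After 6 iteration(s), the approximation is c_6 = 1.379375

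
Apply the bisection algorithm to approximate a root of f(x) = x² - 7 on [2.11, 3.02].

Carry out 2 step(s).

f(x) = x² - 7
Initial interval: [2.11, 3.02]

Iteration 1:
  c_1 = (2.110000 + 3.020000)/2 = 2.565000
  f(c_1) = f(2.565000) = -0.420775
  f(a) × f(c) ≥ 0, new interval: [2.565000, 3.020000]
Iteration 2:
  c_2 = (2.565000 + 3.020000)/2 = 2.792500
  f(c_2) = f(2.792500) = 0.798056
  f(a) × f(c) < 0, new interval: [2.565000, 2.792500]

After 2 iteration(s), the approximation is c_2 = 2.792500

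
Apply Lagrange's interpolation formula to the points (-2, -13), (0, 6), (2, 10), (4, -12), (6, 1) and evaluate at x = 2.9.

Lagrange interpolation formula:
P(x) = Σ yᵢ × Lᵢ(x)
where Lᵢ(x) = Π_{j≠i} (x - xⱼ)/(xᵢ - xⱼ)

L_0(2.9) = (2.9 - 0)/(-2 - 0) × (2.9 - 2)/(-2 - 2) × (2.9 - 4)/(-2 - 4) × (2.9 - 6)/(-2 - 6) = 0.023177
L_1(2.9) = (2.9 - (-2))/(0 - (-2)) × (2.9 - 2)/(0 - 2) × (2.9 - 4)/(0 - 4) × (2.9 - 6)/(0 - 6) = -0.156647
L_2(2.9) = (2.9 - (-2))/(2 - (-2)) × (2.9 - 0)/(2 - 0) × (2.9 - 4)/(2 - 4) × (2.9 - 6)/(2 - 6) = 0.757127
L_3(2.9) = (2.9 - (-2))/(4 - (-2)) × (2.9 - 0)/(4 - 0) × (2.9 - 2)/(4 - 2) × (2.9 - 6)/(4 - 6) = 0.412978
L_4(2.9) = (2.9 - (-2))/(6 - (-2)) × (2.9 - 0)/(6 - 0) × (2.9 - 2)/(6 - 2) × (2.9 - 4)/(6 - 4) = -0.036635

P(2.9) = (-13)×L_0(2.9) + 6×L_1(2.9) + 10×L_2(2.9) + (-12)×L_3(2.9) + 1×L_4(2.9)
P(2.9) = 1.337706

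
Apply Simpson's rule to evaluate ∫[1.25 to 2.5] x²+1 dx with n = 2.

f(x) = x²+1
a = 1.25, b = 2.5, n = 2
h = (b - a)/n = 0.625000

Simpson's rule: (h/3)[f(x₀) + 4f(x₁) + 2f(x₂) + ... + f(xₙ)]

x_0 = 1.2500, f(x_0) = 2.562500, coefficient = 1
x_1 = 1.8750, f(x_1) = 4.515625, coefficient = 4
x_2 = 2.5000, f(x_2) = 7.250000, coefficient = 1

I ≈ (0.625000/3) × 27.875000 = 5.807292
Exact value: 5.807292
Error: 0.000000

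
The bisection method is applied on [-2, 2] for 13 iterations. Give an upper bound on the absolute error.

Bisection error bound: |error| ≤ (b-a)/2^n
|error| ≤ (2 - (-2))/2^13 = 4/2^13
|error| ≤ 0.0004882812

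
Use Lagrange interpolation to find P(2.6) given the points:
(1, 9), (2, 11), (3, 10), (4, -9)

Lagrange interpolation formula:
P(x) = Σ yᵢ × Lᵢ(x)
where Lᵢ(x) = Π_{j≠i} (x - xⱼ)/(xᵢ - xⱼ)

L_0(2.6) = (2.6 - 2)/(1 - 2) × (2.6 - 3)/(1 - 3) × (2.6 - 4)/(1 - 4) = -0.056000
L_1(2.6) = (2.6 - 1)/(2 - 1) × (2.6 - 3)/(2 - 3) × (2.6 - 4)/(2 - 4) = 0.448000
L_2(2.6) = (2.6 - 1)/(3 - 1) × (2.6 - 2)/(3 - 2) × (2.6 - 4)/(3 - 4) = 0.672000
L_3(2.6) = (2.6 - 1)/(4 - 1) × (2.6 - 2)/(4 - 2) × (2.6 - 3)/(4 - 3) = -0.064000

P(2.6) = 9×L_0(2.6) + 11×L_1(2.6) + 10×L_2(2.6) + (-9)×L_3(2.6)
P(2.6) = 11.720000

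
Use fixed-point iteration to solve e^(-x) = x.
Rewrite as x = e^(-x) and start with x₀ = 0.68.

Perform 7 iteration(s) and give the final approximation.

Equation: e^(-x) = x
Fixed-point form: x = e^(-x)
x₀ = 0.68

x_1 = g(0.680000) = 0.506617
x_2 = g(0.506617) = 0.602531
x_3 = g(0.602531) = 0.547425
x_4 = g(0.547425) = 0.578438
x_5 = g(0.578438) = 0.560774
x_6 = g(0.560774) = 0.570767
x_7 = g(0.570767) = 0.565092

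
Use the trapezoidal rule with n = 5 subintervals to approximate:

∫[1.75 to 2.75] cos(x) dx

f(x) = cos(x)
a = 1.75, b = 2.75, n = 5
h = (b - a)/n = 0.200000

Trapezoidal rule: (h/2)[f(x₀) + 2f(x₁) + 2f(x₂) + ... + f(xₙ)]

x_0 = 1.7500, f(x_0) = -0.178246, coefficient = 1
x_1 = 1.9500, f(x_1) = -0.370181, coefficient = 2
x_2 = 2.1500, f(x_2) = -0.547358, coefficient = 2
x_3 = 2.3500, f(x_3) = -0.702713, coefficient = 2
x_4 = 2.5500, f(x_4) = -0.830054, coefficient = 2
x_5 = 2.7500, f(x_5) = -0.924302, coefficient = 1

I ≈ (0.200000/2) × -6.003159 = -0.600316
Exact value: -0.602325
Error: 0.002009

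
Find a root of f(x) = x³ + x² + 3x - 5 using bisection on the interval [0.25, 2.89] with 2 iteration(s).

f(x) = x³ + x² + 3x - 5
Initial interval: [0.25, 2.89]

Iteration 1:
  c_1 = (0.250000 + 2.890000)/2 = 1.570000
  f(c_1) = f(1.570000) = 6.044793
  f(a) × f(c) < 0, new interval: [0.250000, 1.570000]
Iteration 2:
  c_2 = (0.250000 + 1.570000)/2 = 0.910000
  f(c_2) = f(0.910000) = -0.688329
  f(a) × f(c) ≥ 0, new interval: [0.910000, 1.570000]

After 2 iteration(s), the approximation is c_2 = 0.910000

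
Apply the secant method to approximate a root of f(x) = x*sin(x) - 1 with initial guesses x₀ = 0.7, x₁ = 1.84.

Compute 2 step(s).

f(x) = x*sin(x) - 1
x₀ = 0.7, x₁ = 1.84

Secant formula: x_{n+1} = x_n - f(x_n)(x_n - x_{n-1})/(f(x_n) - f(x_{n-1}))

Iteration 1:
  f(0.700000) = -0.549048
  f(1.840000) = 0.773729
  x_2 = 1.840000 - 0.773729×(1.840000 - 0.700000)/(0.773729 - (-0.549048))
       = 1.173182
Iteration 2:
  f(1.840000) = 0.773729
  f(1.173182) = 0.081659
  x_3 = 1.173182 - 0.081659×(1.173182 - 1.840000)/(0.081659 - 0.773729)
       = 1.094502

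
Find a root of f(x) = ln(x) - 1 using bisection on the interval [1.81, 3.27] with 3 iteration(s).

f(x) = ln(x) - 1
Initial interval: [1.81, 3.27]

Iteration 1:
  c_1 = (1.810000 + 3.270000)/2 = 2.540000
  f(c_1) = f(2.540000) = -0.067836
  f(a) × f(c) ≥ 0, new interval: [2.540000, 3.270000]
Iteration 2:
  c_2 = (2.540000 + 3.270000)/2 = 2.905000
  f(c_2) = f(2.905000) = 0.066433
  f(a) × f(c) < 0, new interval: [2.540000, 2.905000]
Iteration 3:
  c_3 = (2.540000 + 2.905000)/2 = 2.722500
  f(c_3) = f(2.722500) = 0.001551
  f(a) × f(c) < 0, new interval: [2.540000, 2.722500]

After 3 iteration(s), the approximation is c_3 = 2.722500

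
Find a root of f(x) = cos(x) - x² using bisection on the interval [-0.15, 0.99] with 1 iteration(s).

f(x) = cos(x) - x²
Initial interval: [-0.15, 0.99]

Iteration 1:
  c_1 = (-0.150000 + 0.990000)/2 = 0.420000
  f(c_1) = f(0.420000) = 0.736689
  f(a) × f(c) ≥ 0, new interval: [0.420000, 0.990000]

After 1 iteration(s), the approximation is c_1 = 0.420000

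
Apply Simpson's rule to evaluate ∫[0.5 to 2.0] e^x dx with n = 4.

f(x) = e^x
a = 0.5, b = 2.0, n = 4
h = (b - a)/n = 0.375000

Simpson's rule: (h/3)[f(x₀) + 4f(x₁) + 2f(x₂) + ... + f(xₙ)]

x_0 = 0.5000, f(x_0) = 1.648721, coefficient = 1
x_1 = 0.8750, f(x_1) = 2.398875, coefficient = 4
x_2 = 1.2500, f(x_2) = 3.490343, coefficient = 2
x_3 = 1.6250, f(x_3) = 5.078419, coefficient = 4
x_4 = 2.0000, f(x_4) = 7.389056, coefficient = 1

I ≈ (0.375000/3) × 45.927641 = 5.740955
Exact value: 5.740335
Error: 0.000620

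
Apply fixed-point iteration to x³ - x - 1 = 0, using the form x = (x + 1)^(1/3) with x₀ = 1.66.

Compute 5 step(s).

Equation: x³ - x - 1 = 0
Fixed-point form: x = (x + 1)^(1/3)
x₀ = 1.66

x_1 = g(1.660000) = 1.385566
x_2 = g(1.385566) = 1.336176
x_3 = g(1.336176) = 1.326891
x_4 = g(1.326891) = 1.325131
x_5 = g(1.325131) = 1.324796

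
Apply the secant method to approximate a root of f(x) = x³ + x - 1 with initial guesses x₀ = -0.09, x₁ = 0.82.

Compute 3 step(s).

f(x) = x³ + x - 1
x₀ = -0.09, x₁ = 0.82

Secant formula: x_{n+1} = x_n - f(x_n)(x_n - x_{n-1})/(f(x_n) - f(x_{n-1}))

Iteration 1:
  f(-0.090000) = -1.090729
  f(0.820000) = 0.371368
  x_2 = 0.820000 - 0.371368×(0.820000 - (-0.090000))/(0.371368 - (-1.090729))
       = 0.588863
Iteration 2:
  f(0.820000) = 0.371368
  f(0.588863) = -0.206943
  x_3 = 0.588863 - (-0.206943)×(0.588863 - 0.820000)/(-0.206943 - 0.371368)
       = 0.671573
Iteration 3:
  f(0.588863) = -0.206943
  f(0.671573) = -0.025540
  x_4 = 0.671573 - (-0.025540)×(0.671573 - 0.588863)/(-0.025540 - (-0.206943))
       = 0.683218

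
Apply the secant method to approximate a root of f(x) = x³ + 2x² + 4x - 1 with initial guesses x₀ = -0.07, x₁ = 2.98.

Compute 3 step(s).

f(x) = x³ + 2x² + 4x - 1
x₀ = -0.07, x₁ = 2.98

Secant formula: x_{n+1} = x_n - f(x_n)(x_n - x_{n-1})/(f(x_n) - f(x_{n-1}))

Iteration 1:
  f(-0.070000) = -1.270543
  f(2.980000) = 55.144392
  x_2 = 2.980000 - 55.144392×(2.980000 - (-0.070000))/(55.144392 - (-1.270543))
       = -0.001310
Iteration 2:
  f(2.980000) = 55.144392
  f(-0.001310) = -1.005236
  x_3 = -0.001310 - (-1.005236)×(-0.001310 - 2.980000)/(-1.005236 - 55.144392)
       = 0.052064
Iteration 3:
  f(-0.001310) = -1.005236
  f(0.052064) = -0.786181
  x_4 = 0.052064 - (-0.786181)×(0.052064 - (-0.001310))/(-0.786181 - (-1.005236))
       = 0.243622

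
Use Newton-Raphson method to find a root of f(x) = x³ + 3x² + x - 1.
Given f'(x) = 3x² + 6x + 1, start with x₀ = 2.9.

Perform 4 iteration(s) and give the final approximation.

f(x) = x³ + 3x² + x - 1
f'(x) = 3x² + 6x + 1
x₀ = 2.9

Newton-Raphson formula: x_{n+1} = x_n - f(x_n)/f'(x_n)

Iteration 1:
  f(2.900000) = 51.519000
  f'(2.900000) = 43.630000
  x_1 = 2.900000 - 51.519000/43.630000 = 1.719184
Iteration 2:
  f(1.719184) = 14.667175
  f'(1.719184) = 20.181886
  x_2 = 1.719184 - 14.667175/20.181886 = 0.992435
Iteration 3:
  f(0.992435) = 3.924689
  f'(0.992435) = 9.909386
  x_3 = 0.992435 - 3.924689/9.909386 = 0.596377
Iteration 4:
  f(0.596377) = 0.875484
  f'(0.596377) = 5.645257
  x_4 = 0.596377 - 0.875484/5.645257 = 0.441294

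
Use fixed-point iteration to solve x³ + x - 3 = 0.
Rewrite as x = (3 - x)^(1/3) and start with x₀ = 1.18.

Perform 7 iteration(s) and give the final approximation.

Equation: x³ + x - 3 = 0
Fixed-point form: x = (3 - x)^(1/3)
x₀ = 1.18

x_1 = g(1.180000) = 1.220929
x_2 = g(1.220929) = 1.211707
x_3 = g(1.211707) = 1.213797
x_4 = g(1.213797) = 1.213324
x_5 = g(1.213324) = 1.213431
x_6 = g(1.213431) = 1.213407
x_7 = g(1.213407) = 1.213413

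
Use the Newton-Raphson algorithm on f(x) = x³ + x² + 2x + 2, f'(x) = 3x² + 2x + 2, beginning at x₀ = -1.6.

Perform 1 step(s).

f(x) = x³ + x² + 2x + 2
f'(x) = 3x² + 2x + 2
x₀ = -1.6

Newton-Raphson formula: x_{n+1} = x_n - f(x_n)/f'(x_n)

Iteration 1:
  f(-1.600000) = -2.736000
  f'(-1.600000) = 6.480000
  x_1 = -1.600000 - (-2.736000)/6.480000 = -1.177778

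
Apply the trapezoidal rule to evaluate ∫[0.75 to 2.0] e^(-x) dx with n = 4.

f(x) = e^(-x)
a = 0.75, b = 2.0, n = 4
h = (b - a)/n = 0.312500

Trapezoidal rule: (h/2)[f(x₀) + 2f(x₁) + 2f(x₂) + ... + f(xₙ)]

x_0 = 0.7500, f(x_0) = 0.472367, coefficient = 1
x_1 = 1.0625, f(x_1) = 0.345591, coefficient = 2
x_2 = 1.3750, f(x_2) = 0.252840, coefficient = 2
x_3 = 1.6875, f(x_3) = 0.184981, coefficient = 2
x_4 = 2.0000, f(x_4) = 0.135335, coefficient = 1

I ≈ (0.312500/2) × 2.174525 = 0.339770
Exact value: 0.337031
Error: 0.002738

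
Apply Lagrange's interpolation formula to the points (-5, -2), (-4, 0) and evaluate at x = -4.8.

Lagrange interpolation formula:
P(x) = Σ yᵢ × Lᵢ(x)
where Lᵢ(x) = Π_{j≠i} (x - xⱼ)/(xᵢ - xⱼ)

L_0(-4.8) = (-4.8 - (-4))/(-5 - (-4)) = 0.800000
L_1(-4.8) = (-4.8 - (-5))/(-4 - (-5)) = 0.200000

P(-4.8) = (-2)×L_0(-4.8) + 0×L_1(-4.8)
P(-4.8) = -1.600000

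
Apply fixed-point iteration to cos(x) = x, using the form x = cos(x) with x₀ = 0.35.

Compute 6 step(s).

Equation: cos(x) = x
Fixed-point form: x = cos(x)
x₀ = 0.35

x_1 = g(0.350000) = 0.939373
x_2 = g(0.939373) = 0.590294
x_3 = g(0.590294) = 0.830777
x_4 = g(0.830777) = 0.674302
x_5 = g(0.674302) = 0.781143
x_6 = g(0.781143) = 0.710109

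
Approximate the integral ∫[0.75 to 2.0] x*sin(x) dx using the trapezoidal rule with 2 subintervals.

f(x) = x*sin(x)
a = 0.75, b = 2.0, n = 2
h = (b - a)/n = 0.625000

Trapezoidal rule: (h/2)[f(x₀) + 2f(x₁) + 2f(x₂) + ... + f(xₙ)]

x_0 = 0.7500, f(x_0) = 0.511229, coefficient = 1
x_1 = 1.3750, f(x_1) = 1.348728, coefficient = 2
x_2 = 2.0000, f(x_2) = 1.818595, coefficient = 1

I ≈ (0.625000/2) × 5.027280 = 1.571025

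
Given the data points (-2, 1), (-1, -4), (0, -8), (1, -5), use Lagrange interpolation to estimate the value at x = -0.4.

Lagrange interpolation formula:
P(x) = Σ yᵢ × Lᵢ(x)
where Lᵢ(x) = Π_{j≠i} (x - xⱼ)/(xᵢ - xⱼ)

L_0(-0.4) = (-0.4 - (-1))/(-2 - (-1)) × (-0.4 - 0)/(-2 - 0) × (-0.4 - 1)/(-2 - 1) = -0.056000
L_1(-0.4) = (-0.4 - (-2))/(-1 - (-2)) × (-0.4 - 0)/(-1 - 0) × (-0.4 - 1)/(-1 - 1) = 0.448000
L_2(-0.4) = (-0.4 - (-2))/(0 - (-2)) × (-0.4 - (-1))/(0 - (-1)) × (-0.4 - 1)/(0 - 1) = 0.672000
L_3(-0.4) = (-0.4 - (-2))/(1 - (-2)) × (-0.4 - (-1))/(1 - (-1)) × (-0.4 - 0)/(1 - 0) = -0.064000

P(-0.4) = 1×L_0(-0.4) + (-4)×L_1(-0.4) + (-8)×L_2(-0.4) + (-5)×L_3(-0.4)
P(-0.4) = -6.904000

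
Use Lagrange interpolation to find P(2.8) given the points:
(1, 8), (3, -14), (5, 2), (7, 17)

Lagrange interpolation formula:
P(x) = Σ yᵢ × Lᵢ(x)
where Lᵢ(x) = Π_{j≠i} (x - xⱼ)/(xᵢ - xⱼ)

L_0(2.8) = (2.8 - 3)/(1 - 3) × (2.8 - 5)/(1 - 5) × (2.8 - 7)/(1 - 7) = 0.038500
L_1(2.8) = (2.8 - 1)/(3 - 1) × (2.8 - 5)/(3 - 5) × (2.8 - 7)/(3 - 7) = 1.039500
L_2(2.8) = (2.8 - 1)/(5 - 1) × (2.8 - 3)/(5 - 3) × (2.8 - 7)/(5 - 7) = -0.094500
L_3(2.8) = (2.8 - 1)/(7 - 1) × (2.8 - 3)/(7 - 3) × (2.8 - 5)/(7 - 5) = 0.016500

P(2.8) = 8×L_0(2.8) + (-14)×L_1(2.8) + 2×L_2(2.8) + 17×L_3(2.8)
P(2.8) = -14.153500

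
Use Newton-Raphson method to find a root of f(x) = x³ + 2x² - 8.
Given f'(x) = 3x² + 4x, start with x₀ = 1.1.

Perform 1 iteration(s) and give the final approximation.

f(x) = x³ + 2x² - 8
f'(x) = 3x² + 4x
x₀ = 1.1

Newton-Raphson formula: x_{n+1} = x_n - f(x_n)/f'(x_n)

Iteration 1:
  f(1.100000) = -4.249000
  f'(1.100000) = 8.030000
  x_1 = 1.100000 - (-4.249000)/8.030000 = 1.629141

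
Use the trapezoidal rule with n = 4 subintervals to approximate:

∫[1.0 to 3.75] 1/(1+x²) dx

f(x) = 1/(1+x²)
a = 1.0, b = 3.75, n = 4
h = (b - a)/n = 0.687500

Trapezoidal rule: (h/2)[f(x₀) + 2f(x₁) + 2f(x₂) + ... + f(xₙ)]

x_0 = 1.0000, f(x_0) = 0.500000, coefficient = 1
x_1 = 1.6875, f(x_1) = 0.259898, coefficient = 2
x_2 = 2.3750, f(x_2) = 0.150588, coefficient = 2
x_3 = 3.0625, f(x_3) = 0.096349, coefficient = 2
x_4 = 3.7500, f(x_4) = 0.066390, coefficient = 1

I ≈ (0.687500/2) × 1.580062 = 0.543146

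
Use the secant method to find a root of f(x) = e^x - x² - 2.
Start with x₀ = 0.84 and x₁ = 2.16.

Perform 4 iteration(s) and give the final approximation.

f(x) = e^x - x² - 2
x₀ = 0.84, x₁ = 2.16

Secant formula: x_{n+1} = x_n - f(x_n)(x_n - x_{n-1})/(f(x_n) - f(x_{n-1}))

Iteration 1:
  f(0.840000) = -0.389233
  f(2.160000) = 2.005538
  x_2 = 2.160000 - 2.005538×(2.160000 - 0.840000)/(2.005538 - (-0.389233))
       = 1.054546
Iteration 2:
  f(2.160000) = 2.005538
  f(1.054546) = -0.241396
  x_3 = 1.054546 - (-0.241396)×(1.054546 - 2.160000)/(-0.241396 - 2.005538)
       = 1.173308
Iteration 3:
  f(1.054546) = -0.241396
  f(1.173308) = -0.143983
  x_4 = 1.173308 - (-0.143983)×(1.173308 - 1.054546)/(-0.143983 - (-0.241396))
       = 1.348847
Iteration 4:
  f(1.173308) = -0.143983
  f(1.348847) = 0.033592
  x_5 = 1.348847 - 0.033592×(1.348847 - 1.173308)/(0.033592 - (-0.143983))
       = 1.315640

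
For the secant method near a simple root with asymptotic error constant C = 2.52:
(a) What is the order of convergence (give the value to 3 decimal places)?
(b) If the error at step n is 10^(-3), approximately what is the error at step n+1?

(a) Secant method has superlinear convergence with order φ = (1+√5)/2 ≈ 1.618.
    This means |e_{n+1}| ≈ C|e_n|^1.618.

(b) With |e_n| = 10^(-3) and C = 2.52:
    |e_{n+1}| ≈ 2.52 × (10^(-3))^1.618 = 2.52 × 10^(-4.85)

(a) ≈ 1.618 (golden ratio); (b) |e_{n+1}| ≈ 3.526e-05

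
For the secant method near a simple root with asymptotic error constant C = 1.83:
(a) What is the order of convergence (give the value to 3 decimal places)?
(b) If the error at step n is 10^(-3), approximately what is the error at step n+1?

(a) Secant method has superlinear convergence with order φ = (1+√5)/2 ≈ 1.618.
    This means |e_{n+1}| ≈ C|e_n|^1.618.

(b) With |e_n| = 10^(-3) and C = 1.83:
    |e_{n+1}| ≈ 1.83 × (10^(-3))^1.618 = 1.83 × 10^(-4.85)

(a) ≈ 1.618 (golden ratio); (b) |e_{n+1}| ≈ 2.561e-05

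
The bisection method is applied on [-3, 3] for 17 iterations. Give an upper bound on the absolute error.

Bisection error bound: |error| ≤ (b-a)/2^n
|error| ≤ (3 - (-3))/2^17 = 6/2^17
|error| ≤ 0.0000457764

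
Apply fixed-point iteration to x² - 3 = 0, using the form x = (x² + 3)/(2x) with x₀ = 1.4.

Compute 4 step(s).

Equation: x² - 3 = 0
Fixed-point form: x = (x² + 3)/(2x)
x₀ = 1.4

x_1 = g(1.400000) = 1.771429
x_2 = g(1.771429) = 1.732488
x_3 = g(1.732488) = 1.732051
x_4 = g(1.732051) = 1.732051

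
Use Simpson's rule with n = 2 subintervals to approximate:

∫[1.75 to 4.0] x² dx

f(x) = x²
a = 1.75, b = 4.0, n = 2
h = (b - a)/n = 1.125000

Simpson's rule: (h/3)[f(x₀) + 4f(x₁) + 2f(x₂) + ... + f(xₙ)]

x_0 = 1.7500, f(x_0) = 3.062500, coefficient = 1
x_1 = 2.8750, f(x_1) = 8.265625, coefficient = 4
x_2 = 4.0000, f(x_2) = 16.000000, coefficient = 1

I ≈ (1.125000/3) × 52.125000 = 19.546875
Exact value: 19.546875
Error: 0.000000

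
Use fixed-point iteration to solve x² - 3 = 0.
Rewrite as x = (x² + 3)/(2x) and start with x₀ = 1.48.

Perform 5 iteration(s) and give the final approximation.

Equation: x² - 3 = 0
Fixed-point form: x = (x² + 3)/(2x)
x₀ = 1.48

x_1 = g(1.480000) = 1.753514
x_2 = g(1.753514) = 1.732182
x_3 = g(1.732182) = 1.732051
x_4 = g(1.732051) = 1.732051
x_5 = g(1.732051) = 1.732051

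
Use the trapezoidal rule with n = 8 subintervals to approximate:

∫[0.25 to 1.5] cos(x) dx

f(x) = cos(x)
a = 0.25, b = 1.5, n = 8
h = (b - a)/n = 0.156250

Trapezoidal rule: (h/2)[f(x₀) + 2f(x₁) + 2f(x₂) + ... + f(xₙ)]

x_0 = 0.2500, f(x_0) = 0.968912, coefficient = 1
x_1 = 0.4062, f(x_1) = 0.918609, coefficient = 2
x_2 = 0.5625, f(x_2) = 0.845924, coefficient = 2
x_3 = 0.7188, f(x_3) = 0.752629, coefficient = 2
x_4 = 0.8750, f(x_4) = 0.640997, coefficient = 2
x_5 = 1.0312, f(x_5) = 0.513747, coefficient = 2
x_6 = 1.1875, f(x_6) = 0.373980, coefficient = 2
x_7 = 1.3438, f(x_7) = 0.225101, coefficient = 2
x_8 = 1.5000, f(x_8) = 0.070737, coefficient = 1

I ≈ (0.156250/2) × 9.581624 = 0.748564
Exact value: 0.750091
Error: 0.001527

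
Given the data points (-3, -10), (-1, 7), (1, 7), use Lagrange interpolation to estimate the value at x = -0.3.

Lagrange interpolation formula:
P(x) = Σ yᵢ × Lᵢ(x)
where Lᵢ(x) = Π_{j≠i} (x - xⱼ)/(xᵢ - xⱼ)

L_0(-0.3) = (-0.3 - (-1))/(-3 - (-1)) × (-0.3 - 1)/(-3 - 1) = -0.113750
L_1(-0.3) = (-0.3 - (-3))/(-1 - (-3)) × (-0.3 - 1)/(-1 - 1) = 0.877500
L_2(-0.3) = (-0.3 - (-3))/(1 - (-3)) × (-0.3 - (-1))/(1 - (-1)) = 0.236250

P(-0.3) = (-10)×L_0(-0.3) + 7×L_1(-0.3) + 7×L_2(-0.3)
P(-0.3) = 8.933750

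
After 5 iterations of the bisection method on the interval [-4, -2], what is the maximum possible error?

Bisection error bound: |error| ≤ (b-a)/2^n
|error| ≤ (-2 - (-4))/2^5 = 2/2^5
|error| ≤ 0.0625000000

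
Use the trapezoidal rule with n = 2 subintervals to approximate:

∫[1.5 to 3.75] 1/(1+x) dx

f(x) = 1/(1+x)
a = 1.5, b = 3.75, n = 2
h = (b - a)/n = 1.125000

Trapezoidal rule: (h/2)[f(x₀) + 2f(x₁) + 2f(x₂) + ... + f(xₙ)]

x_0 = 1.5000, f(x_0) = 0.400000, coefficient = 1
x_1 = 2.6250, f(x_1) = 0.275862, coefficient = 2
x_2 = 3.7500, f(x_2) = 0.210526, coefficient = 1

I ≈ (1.125000/2) × 1.162250 = 0.653766
Exact value: 0.641854
Error: 0.011912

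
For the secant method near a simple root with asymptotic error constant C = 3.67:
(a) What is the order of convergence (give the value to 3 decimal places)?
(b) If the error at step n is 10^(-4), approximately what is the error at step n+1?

(a) Secant method has superlinear convergence with order φ = (1+√5)/2 ≈ 1.618.
    This means |e_{n+1}| ≈ C|e_n|^1.618.

(b) With |e_n| = 10^(-4) and C = 3.67:
    |e_{n+1}| ≈ 3.67 × (10^(-4))^1.618 = 3.67 × 10^(-6.47)

(a) ≈ 1.618 (golden ratio); (b) |e_{n+1}| ≈ 1.237e-06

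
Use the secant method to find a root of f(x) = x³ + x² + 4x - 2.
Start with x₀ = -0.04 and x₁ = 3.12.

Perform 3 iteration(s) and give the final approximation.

f(x) = x³ + x² + 4x - 2
x₀ = -0.04, x₁ = 3.12

Secant formula: x_{n+1} = x_n - f(x_n)(x_n - x_{n-1})/(f(x_n) - f(x_{n-1}))

Iteration 1:
  f(-0.040000) = -2.158464
  f(3.120000) = 50.585728
  x_2 = 3.120000 - 50.585728×(3.120000 - (-0.040000))/(50.585728 - (-2.158464))
       = 0.089317
Iteration 2:
  f(3.120000) = 50.585728
  f(0.089317) = -1.634040
  x_3 = 0.089317 - (-1.634040)×(0.089317 - 3.120000)/(-1.634040 - 50.585728)
       = 0.184152
Iteration 3:
  f(0.089317) = -1.634040
  f(0.184152) = -1.223233
  x_4 = 0.184152 - (-1.223233)×(0.184152 - 0.089317)/(-1.223233 - (-1.634040))
       = 0.466536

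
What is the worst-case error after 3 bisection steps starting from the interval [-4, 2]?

Bisection error bound: |error| ≤ (b-a)/2^n
|error| ≤ (2 - (-4))/2^3 = 6/2^3
|error| ≤ 0.7500000000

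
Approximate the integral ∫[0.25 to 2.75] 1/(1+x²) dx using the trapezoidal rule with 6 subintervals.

f(x) = 1/(1+x²)
a = 0.25, b = 2.75, n = 6
h = (b - a)/n = 0.416667

Trapezoidal rule: (h/2)[f(x₀) + 2f(x₁) + 2f(x₂) + ... + f(xₙ)]

x_0 = 0.2500, f(x_0) = 0.941176, coefficient = 1
x_1 = 0.6667, f(x_1) = 0.692308, coefficient = 2
x_2 = 1.0833, f(x_2) = 0.460064, coefficient = 2
x_3 = 1.5000, f(x_3) = 0.307692, coefficient = 2
x_4 = 1.9167, f(x_4) = 0.213967, coefficient = 2
x_5 = 2.3333, f(x_5) = 0.155172, coefficient = 2
x_6 = 2.7500, f(x_6) = 0.116788, coefficient = 1

I ≈ (0.416667/2) × 4.716372 = 0.982578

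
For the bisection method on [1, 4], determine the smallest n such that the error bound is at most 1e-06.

We need (b-a)/2^n ≤ 1e-06
(4 - 1)/2^n ≤ 1e-06
3/2^n ≤ 1e-06
2^n ≥ 3000000
n ≥ log₂(3000000) = 21.52
n ≥ 22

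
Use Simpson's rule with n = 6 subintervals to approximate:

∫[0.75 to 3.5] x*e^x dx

f(x) = x*e^x
a = 0.75, b = 3.5, n = 6
h = (b - a)/n = 0.458333

Simpson's rule: (h/3)[f(x₀) + 4f(x₁) + 2f(x₂) + ... + f(xₙ)]

x_0 = 0.7500, f(x_0) = 1.587750, coefficient = 1
x_1 = 1.2083, f(x_1) = 4.045379, coefficient = 4
x_2 = 1.6667, f(x_2) = 8.824150, coefficient = 2
x_3 = 2.1250, f(x_3) = 17.792407, coefficient = 4
x_4 = 2.5833, f(x_4) = 34.206439, coefficient = 2
x_5 = 3.0417, f(x_5) = 63.692848, coefficient = 4
x_6 = 3.5000, f(x_6) = 115.904082, coefficient = 1

I ≈ (0.458333/3) × 545.675547 = 83.367097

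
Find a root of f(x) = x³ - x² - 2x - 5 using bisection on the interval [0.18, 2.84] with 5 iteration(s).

f(x) = x³ - x² - 2x - 5
Initial interval: [0.18, 2.84]

Iteration 1:
  c_1 = (0.180000 + 2.840000)/2 = 1.510000
  f(c_1) = f(1.510000) = -6.857149
  f(a) × f(c) ≥ 0, new interval: [1.510000, 2.840000]
Iteration 2:
  c_2 = (1.510000 + 2.840000)/2 = 2.175000
  f(c_2) = f(2.175000) = -3.791516
  f(a) × f(c) ≥ 0, new interval: [2.175000, 2.840000]
Iteration 3:
  c_3 = (2.175000 + 2.840000)/2 = 2.507500
  f(c_3) = f(2.507500) = -0.536509
  f(a) × f(c) ≥ 0, new interval: [2.507500, 2.840000]
Iteration 4:
  c_4 = (2.507500 + 2.840000)/2 = 2.673750
  f(c_4) = f(2.673750) = 1.618037
  f(a) × f(c) < 0, new interval: [2.507500, 2.673750]
Iteration 5:
  c_5 = (2.507500 + 2.673750)/2 = 2.590625
  f(c_5) = f(2.590625) = 0.493972
  f(a) × f(c) < 0, new interval: [2.507500, 2.590625]

After 5 iteration(s), the approximation is c_5 = 2.590625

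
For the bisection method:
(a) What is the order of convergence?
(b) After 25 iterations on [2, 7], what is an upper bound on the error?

(a) Bisection has linear (order 1) convergence; the error is halved each step.

(b) Error bound = (b-a)/2^n = (7 - 2)/2^{25}
    = 5/2^{25}

(a) 1 (linear); (b) error ≤ 1.49e-07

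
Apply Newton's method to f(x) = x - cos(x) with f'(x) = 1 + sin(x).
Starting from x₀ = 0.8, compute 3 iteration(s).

f(x) = x - cos(x)
f'(x) = 1 + sin(x)
x₀ = 0.8

Newton-Raphson formula: x_{n+1} = x_n - f(x_n)/f'(x_n)

Iteration 1:
  f(0.800000) = 0.103293
  f'(0.800000) = 1.717356
  x_1 = 0.800000 - 0.103293/1.717356 = 0.739853
Iteration 2:
  f(0.739853) = 0.001286
  f'(0.739853) = 1.674180
  x_2 = 0.739853 - 0.001286/1.674180 = 0.739085
Iteration 3:
  f(0.739085) = 0.000000
  f'(0.739085) = 1.673612
  x_3 = 0.739085 - 0.000000/1.673612 = 0.739085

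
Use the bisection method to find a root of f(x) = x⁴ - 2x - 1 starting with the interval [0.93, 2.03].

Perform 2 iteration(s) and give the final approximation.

f(x) = x⁴ - 2x - 1
Initial interval: [0.93, 2.03]

Iteration 1:
  c_1 = (0.930000 + 2.030000)/2 = 1.480000
  f(c_1) = f(1.480000) = 0.837852
  f(a) × f(c) < 0, new interval: [0.930000, 1.480000]
Iteration 2:
  c_2 = (0.930000 + 1.480000)/2 = 1.205000
  f(c_2) = f(1.205000) = -1.301623
  f(a) × f(c) ≥ 0, new interval: [1.205000, 1.480000]

After 2 iteration(s), the approximation is c_2 = 1.205000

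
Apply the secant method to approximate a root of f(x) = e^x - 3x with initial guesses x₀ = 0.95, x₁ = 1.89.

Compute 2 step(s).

f(x) = e^x - 3x
x₀ = 0.95, x₁ = 1.89

Secant formula: x_{n+1} = x_n - f(x_n)(x_n - x_{n-1})/(f(x_n) - f(x_{n-1}))

Iteration 1:
  f(0.950000) = -0.264290
  f(1.890000) = 0.949369
  x_2 = 1.890000 - 0.949369×(1.890000 - 0.950000)/(0.949369 - (-0.264290))
       = 1.154697
Iteration 2:
  f(1.890000) = 0.949369
  f(1.154697) = -0.291029
  x_3 = 1.154697 - (-0.291029)×(1.154697 - 1.890000)/(-0.291029 - 0.949369)
       = 1.327218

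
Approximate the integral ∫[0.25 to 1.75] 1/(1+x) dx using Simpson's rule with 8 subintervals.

f(x) = 1/(1+x)
a = 0.25, b = 1.75, n = 8
h = (b - a)/n = 0.187500

Simpson's rule: (h/3)[f(x₀) + 4f(x₁) + 2f(x₂) + ... + f(xₙ)]

x_0 = 0.2500, f(x_0) = 0.800000, coefficient = 1
x_1 = 0.4375, f(x_1) = 0.695652, coefficient = 4
x_2 = 0.6250, f(x_2) = 0.615385, coefficient = 2
x_3 = 0.8125, f(x_3) = 0.551724, coefficient = 4
x_4 = 1.0000, f(x_4) = 0.500000, coefficient = 2
x_5 = 1.1875, f(x_5) = 0.457143, coefficient = 4
x_6 = 1.3750, f(x_6) = 0.421053, coefficient = 2
x_7 = 1.5625, f(x_7) = 0.390244, coefficient = 4
x_8 = 1.7500, f(x_8) = 0.363636, coefficient = 1

I ≈ (0.187500/3) × 12.615563 = 0.788473
Exact value: 0.788457
Error: 0.000015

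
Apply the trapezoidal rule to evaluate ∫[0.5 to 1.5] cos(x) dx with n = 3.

f(x) = cos(x)
a = 0.5, b = 1.5, n = 3
h = (b - a)/n = 0.333333

Trapezoidal rule: (h/2)[f(x₀) + 2f(x₁) + 2f(x₂) + ... + f(xₙ)]

x_0 = 0.5000, f(x_0) = 0.877583, coefficient = 1
x_1 = 0.8333, f(x_1) = 0.672412, coefficient = 2
x_2 = 1.1667, f(x_2) = 0.393219, coefficient = 2
x_3 = 1.5000, f(x_3) = 0.070737, coefficient = 1

I ≈ (0.333333/2) × 3.079582 = 0.513264
Exact value: 0.518069
Error: 0.004806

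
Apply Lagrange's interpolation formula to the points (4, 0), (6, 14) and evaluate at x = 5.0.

Lagrange interpolation formula:
P(x) = Σ yᵢ × Lᵢ(x)
where Lᵢ(x) = Π_{j≠i} (x - xⱼ)/(xᵢ - xⱼ)

L_0(5.0) = (5.0 - 6)/(4 - 6) = 0.500000
L_1(5.0) = (5.0 - 4)/(6 - 4) = 0.500000

P(5.0) = 0×L_0(5.0) + 14×L_1(5.0)
P(5.0) = 7.000000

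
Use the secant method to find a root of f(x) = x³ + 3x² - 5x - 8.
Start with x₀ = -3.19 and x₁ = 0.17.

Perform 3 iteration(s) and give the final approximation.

f(x) = x³ + 3x² - 5x - 8
x₀ = -3.19, x₁ = 0.17

Secant formula: x_{n+1} = x_n - f(x_n)(x_n - x_{n-1})/(f(x_n) - f(x_{n-1}))

Iteration 1:
  f(-3.190000) = 6.016541
  f(0.170000) = -8.758387
  x_2 = 0.170000 - (-8.758387)×(0.170000 - (-3.190000))/(-8.758387 - 6.016541)
       = -1.821765
Iteration 2:
  f(0.170000) = -8.758387
  f(-1.821765) = 5.019182
  x_3 = -1.821765 - 5.019182×(-1.821765 - 0.170000)/(5.019182 - (-8.758387))
       = -1.096163
Iteration 3:
  f(-1.821765) = 5.019182
  f(-1.096163) = -0.231587
  x_4 = -1.096163 - (-0.231587)×(-1.096163 - (-1.821765))/(-0.231587 - 5.019182)
       = -1.128166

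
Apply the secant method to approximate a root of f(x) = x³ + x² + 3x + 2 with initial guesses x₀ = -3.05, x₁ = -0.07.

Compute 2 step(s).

f(x) = x³ + x² + 3x + 2
x₀ = -3.05, x₁ = -0.07

Secant formula: x_{n+1} = x_n - f(x_n)(x_n - x_{n-1})/(f(x_n) - f(x_{n-1}))

Iteration 1:
  f(-3.050000) = -26.220125
  f(-0.070000) = 1.794557
  x_2 = -0.070000 - 1.794557×(-0.070000 - (-3.050000))/(1.794557 - (-26.220125))
       = -0.260892
Iteration 2:
  f(-0.070000) = 1.794557
  f(-0.260892) = 1.267631
  x_3 = -0.260892 - 1.267631×(-0.260892 - (-0.070000))/(1.267631 - 1.794557)
       = -0.720123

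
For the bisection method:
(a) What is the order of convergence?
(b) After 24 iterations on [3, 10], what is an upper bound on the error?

(a) Bisection has linear (order 1) convergence; the error is halved each step.

(b) Error bound = (b-a)/2^n = (10 - 3)/2^{24}
    = 7/2^{24}

(a) 1 (linear); (b) error ≤ 4.17e-07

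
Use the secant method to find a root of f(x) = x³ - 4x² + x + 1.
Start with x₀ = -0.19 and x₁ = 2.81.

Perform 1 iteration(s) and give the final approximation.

f(x) = x³ - 4x² + x + 1
x₀ = -0.19, x₁ = 2.81

Secant formula: x_{n+1} = x_n - f(x_n)(x_n - x_{n-1})/(f(x_n) - f(x_{n-1}))

Iteration 1:
  f(-0.190000) = 0.658741
  f(2.810000) = -5.586359
  x_2 = 2.810000 - (-5.586359)×(2.810000 - (-0.190000))/(-5.586359 - 0.658741)
       = 0.126444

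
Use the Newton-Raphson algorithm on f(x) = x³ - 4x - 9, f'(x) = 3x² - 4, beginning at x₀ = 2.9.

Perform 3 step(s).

f(x) = x³ - 4x - 9
f'(x) = 3x² - 4
x₀ = 2.9

Newton-Raphson formula: x_{n+1} = x_n - f(x_n)/f'(x_n)

Iteration 1:
  f(2.900000) = 3.789000
  f'(2.900000) = 21.230000
  x_1 = 2.900000 - 3.789000/21.230000 = 2.721526
Iteration 2:
  f(2.721526) = 0.271435
  f'(2.721526) = 18.220114
  x_2 = 2.721526 - 0.271435/18.220114 = 2.706629
Iteration 3:
  f(2.706629) = 0.001809
  f'(2.706629) = 17.977515
  x_3 = 2.706629 - 0.001809/17.977515 = 2.706528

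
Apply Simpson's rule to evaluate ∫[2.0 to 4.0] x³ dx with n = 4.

f(x) = x³
a = 2.0, b = 4.0, n = 4
h = (b - a)/n = 0.500000

Simpson's rule: (h/3)[f(x₀) + 4f(x₁) + 2f(x₂) + ... + f(xₙ)]

x_0 = 2.0000, f(x_0) = 8.000000, coefficient = 1
x_1 = 2.5000, f(x_1) = 15.625000, coefficient = 4
x_2 = 3.0000, f(x_2) = 27.000000, coefficient = 2
x_3 = 3.5000, f(x_3) = 42.875000, coefficient = 4
x_4 = 4.0000, f(x_4) = 64.000000, coefficient = 1

I ≈ (0.500000/3) × 360.000000 = 60.000000
Exact value: 60.000000
Error: 0.000000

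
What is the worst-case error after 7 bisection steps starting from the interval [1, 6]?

Bisection error bound: |error| ≤ (b-a)/2^n
|error| ≤ (6 - 1)/2^7 = 5/2^7
|error| ≤ 0.0390625000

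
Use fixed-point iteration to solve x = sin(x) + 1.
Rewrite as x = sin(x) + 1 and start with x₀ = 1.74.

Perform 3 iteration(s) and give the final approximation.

Equation: x = sin(x) + 1
Fixed-point form: x = sin(x) + 1
x₀ = 1.74

x_1 = g(1.740000) = 1.985719
x_2 = g(1.985719) = 1.915147
x_3 = g(1.915147) = 1.941295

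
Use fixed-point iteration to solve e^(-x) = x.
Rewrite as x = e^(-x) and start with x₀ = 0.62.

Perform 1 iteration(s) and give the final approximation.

Equation: e^(-x) = x
Fixed-point form: x = e^(-x)
x₀ = 0.62

x_1 = g(0.620000) = 0.537944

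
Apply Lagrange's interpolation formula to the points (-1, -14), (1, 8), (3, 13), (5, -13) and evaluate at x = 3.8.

Lagrange interpolation formula:
P(x) = Σ yᵢ × Lᵢ(x)
where Lᵢ(x) = Π_{j≠i} (x - xⱼ)/(xᵢ - xⱼ)

L_0(3.8) = (3.8 - 1)/(-1 - 1) × (3.8 - 3)/(-1 - 3) × (3.8 - 5)/(-1 - 5) = 0.056000
L_1(3.8) = (3.8 - (-1))/(1 - (-1)) × (3.8 - 3)/(1 - 3) × (3.8 - 5)/(1 - 5) = -0.288000
L_2(3.8) = (3.8 - (-1))/(3 - (-1)) × (3.8 - 1)/(3 - 1) × (3.8 - 5)/(3 - 5) = 1.008000
L_3(3.8) = (3.8 - (-1))/(5 - (-1)) × (3.8 - 1)/(5 - 1) × (3.8 - 3)/(5 - 3) = 0.224000

P(3.8) = (-14)×L_0(3.8) + 8×L_1(3.8) + 13×L_2(3.8) + (-13)×L_3(3.8)
P(3.8) = 7.104000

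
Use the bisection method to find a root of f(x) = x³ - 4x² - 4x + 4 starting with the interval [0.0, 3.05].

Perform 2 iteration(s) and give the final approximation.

f(x) = x³ - 4x² - 4x + 4
Initial interval: [0.0, 3.05]

Iteration 1:
  c_1 = (0.000000 + 3.050000)/2 = 1.525000
  f(c_1) = f(1.525000) = -7.855922
  f(a) × f(c) < 0, new interval: [0.000000, 1.525000]
Iteration 2:
  c_2 = (0.000000 + 1.525000)/2 = 0.762500
  f(c_2) = f(0.762500) = -0.932303
  f(a) × f(c) < 0, new interval: [0.000000, 0.762500]

After 2 iteration(s), the approximation is c_2 = 0.762500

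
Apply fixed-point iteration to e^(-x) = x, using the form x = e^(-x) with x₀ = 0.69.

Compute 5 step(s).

Equation: e^(-x) = x
Fixed-point form: x = e^(-x)
x₀ = 0.69

x_1 = g(0.690000) = 0.501576
x_2 = g(0.501576) = 0.605575
x_3 = g(0.605575) = 0.545760
x_4 = g(0.545760) = 0.579401
x_5 = g(0.579401) = 0.560234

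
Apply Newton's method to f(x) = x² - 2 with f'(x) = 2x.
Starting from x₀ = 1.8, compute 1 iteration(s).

f(x) = x² - 2
f'(x) = 2x
x₀ = 1.8

Newton-Raphson formula: x_{n+1} = x_n - f(x_n)/f'(x_n)

Iteration 1:
  f(1.800000) = 1.240000
  f'(1.800000) = 3.600000
  x_1 = 1.800000 - 1.240000/3.600000 = 1.455556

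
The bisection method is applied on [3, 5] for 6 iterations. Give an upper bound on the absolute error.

Bisection error bound: |error| ≤ (b-a)/2^n
|error| ≤ (5 - 3)/2^6 = 2/2^6
|error| ≤ 0.0312500000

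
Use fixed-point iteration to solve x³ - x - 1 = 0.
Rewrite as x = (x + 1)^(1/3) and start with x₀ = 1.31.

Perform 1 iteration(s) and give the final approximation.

Equation: x³ - x - 1 = 0
Fixed-point form: x = (x + 1)^(1/3)
x₀ = 1.31

x_1 = g(1.310000) = 1.321916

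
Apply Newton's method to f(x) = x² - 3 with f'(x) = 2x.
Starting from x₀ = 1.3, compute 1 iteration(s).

f(x) = x² - 3
f'(x) = 2x
x₀ = 1.3

Newton-Raphson formula: x_{n+1} = x_n - f(x_n)/f'(x_n)

Iteration 1:
  f(1.300000) = -1.310000
  f'(1.300000) = 2.600000
  x_1 = 1.300000 - (-1.310000)/2.600000 = 1.803846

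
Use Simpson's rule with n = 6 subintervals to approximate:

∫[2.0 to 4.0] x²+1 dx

f(x) = x²+1
a = 2.0, b = 4.0, n = 6
h = (b - a)/n = 0.333333

Simpson's rule: (h/3)[f(x₀) + 4f(x₁) + 2f(x₂) + ... + f(xₙ)]

x_0 = 2.0000, f(x_0) = 5.000000, coefficient = 1
x_1 = 2.3333, f(x_1) = 6.444444, coefficient = 4
x_2 = 2.6667, f(x_2) = 8.111111, coefficient = 2
x_3 = 3.0000, f(x_3) = 10.000000, coefficient = 4
x_4 = 3.3333, f(x_4) = 12.111111, coefficient = 2
x_5 = 3.6667, f(x_5) = 14.444444, coefficient = 4
x_6 = 4.0000, f(x_6) = 17.000000, coefficient = 1

I ≈ (0.333333/3) × 186.000000 = 20.666667
Exact value: 20.666667
Error: 0.000000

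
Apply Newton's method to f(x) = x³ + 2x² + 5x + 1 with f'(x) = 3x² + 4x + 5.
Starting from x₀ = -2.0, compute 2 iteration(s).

f(x) = x³ + 2x² + 5x + 1
f'(x) = 3x² + 4x + 5
x₀ = -2.0

Newton-Raphson formula: x_{n+1} = x_n - f(x_n)/f'(x_n)

Iteration 1:
  f(-2.000000) = -9.000000
  f'(-2.000000) = 9.000000
  x_1 = -2.000000 - (-9.000000)/9.000000 = -1.000000
Iteration 2:
  f(-1.000000) = -3.000000
  f'(-1.000000) = 4.000000
  x_2 = -1.000000 - (-3.000000)/4.000000 = -0.250000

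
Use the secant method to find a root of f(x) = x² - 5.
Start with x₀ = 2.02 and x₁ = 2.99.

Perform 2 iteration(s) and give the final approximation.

f(x) = x² - 5
x₀ = 2.02, x₁ = 2.99

Secant formula: x_{n+1} = x_n - f(x_n)(x_n - x_{n-1})/(f(x_n) - f(x_{n-1}))

Iteration 1:
  f(2.020000) = -0.919600
  f(2.990000) = 3.940100
  x_2 = 2.990000 - 3.940100×(2.990000 - 2.020000)/(3.940100 - (-0.919600))
       = 2.203553
Iteration 2:
  f(2.990000) = 3.940100
  f(2.203553) = -0.144355
  x_3 = 2.203553 - (-0.144355)×(2.203553 - 2.990000)/(-0.144355 - 3.940100)
       = 2.231348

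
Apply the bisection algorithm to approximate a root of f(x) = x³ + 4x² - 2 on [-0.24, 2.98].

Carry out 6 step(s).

f(x) = x³ + 4x² - 2
Initial interval: [-0.24, 2.98]

Iteration 1:
  c_1 = (-0.240000 + 2.980000)/2 = 1.370000
  f(c_1) = f(1.370000) = 8.078953
  f(a) × f(c) < 0, new interval: [-0.240000, 1.370000]
Iteration 2:
  c_2 = (-0.240000 + 1.370000)/2 = 0.565000
  f(c_2) = f(0.565000) = -0.542738
  f(a) × f(c) ≥ 0, new interval: [0.565000, 1.370000]
Iteration 3:
  c_3 = (0.565000 + 1.370000)/2 = 0.967500
  f(c_3) = f(0.967500) = 2.649859
  f(a) × f(c) < 0, new interval: [0.565000, 0.967500]
Iteration 4:
  c_4 = (0.565000 + 0.967500)/2 = 0.766250
  f(c_4) = f(0.766250) = 0.798452
  f(a) × f(c) < 0, new interval: [0.565000, 0.766250]
Iteration 5:
  c_5 = (0.565000 + 0.766250)/2 = 0.665625
  f(c_5) = f(0.665625) = 0.067136
  f(a) × f(c) < 0, new interval: [0.565000, 0.665625]
Iteration 6:
  c_6 = (0.565000 + 0.665625)/2 = 0.615313
  f(c_6) = f(0.615313) = -0.252599
  f(a) × f(c) ≥ 0, new interval: [0.615313, 0.665625]

After 6 iteration(s), the approximation is c_6 = 0.615313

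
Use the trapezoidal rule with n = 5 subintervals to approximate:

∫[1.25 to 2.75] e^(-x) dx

f(x) = e^(-x)
a = 1.25, b = 2.75, n = 5
h = (b - a)/n = 0.300000

Trapezoidal rule: (h/2)[f(x₀) + 2f(x₁) + 2f(x₂) + ... + f(xₙ)]

x_0 = 1.2500, f(x_0) = 0.286505, coefficient = 1
x_1 = 1.5500, f(x_1) = 0.212248, coefficient = 2
x_2 = 1.8500, f(x_2) = 0.157237, coefficient = 2
x_3 = 2.1500, f(x_3) = 0.116484, coefficient = 2
x_4 = 2.4500, f(x_4) = 0.086294, coefficient = 2
x_5 = 2.7500, f(x_5) = 0.063928, coefficient = 1

I ≈ (0.300000/2) × 1.494958 = 0.224244
Exact value: 0.222577
Error: 0.001667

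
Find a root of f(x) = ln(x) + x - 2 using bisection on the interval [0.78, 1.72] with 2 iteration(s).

f(x) = ln(x) + x - 2
Initial interval: [0.78, 1.72]

Iteration 1:
  c_1 = (0.780000 + 1.720000)/2 = 1.250000
  f(c_1) = f(1.250000) = -0.526856
  f(a) × f(c) ≥ 0, new interval: [1.250000, 1.720000]
Iteration 2:
  c_2 = (1.250000 + 1.720000)/2 = 1.485000
  f(c_2) = f(1.485000) = -0.119585
  f(a) × f(c) ≥ 0, new interval: [1.485000, 1.720000]

After 2 iteration(s), the approximation is c_2 = 1.485000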